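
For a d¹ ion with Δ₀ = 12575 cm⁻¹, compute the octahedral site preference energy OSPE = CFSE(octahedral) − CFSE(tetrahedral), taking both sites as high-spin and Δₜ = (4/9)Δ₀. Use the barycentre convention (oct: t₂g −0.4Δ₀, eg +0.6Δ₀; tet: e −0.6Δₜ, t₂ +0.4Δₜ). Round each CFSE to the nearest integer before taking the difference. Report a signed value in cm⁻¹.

-1677

Octahedral (high-spin): t₂g¹ eg⁰, CFSE = 1(−0.4) + 0(+0.6) = -0.4Δ₀ = -0.4 × 12575 = -5030 cm⁻¹.
Tetrahedral e¹ t₂⁰ gives -0.6Δₜ = -0.6 × (4/9) × 12575 = -3353 cm⁻¹.
OSPE = CFSE(oct) − CFSE(tet) = -5030 − (-3353) = -1677 cm⁻¹.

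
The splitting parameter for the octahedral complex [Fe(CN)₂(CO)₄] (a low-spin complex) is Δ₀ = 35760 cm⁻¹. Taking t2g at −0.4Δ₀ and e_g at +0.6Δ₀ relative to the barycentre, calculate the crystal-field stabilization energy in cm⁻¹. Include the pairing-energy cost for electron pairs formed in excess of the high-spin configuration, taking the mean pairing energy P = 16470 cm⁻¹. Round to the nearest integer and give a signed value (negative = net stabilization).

-52884

Ligand charges: 2×(-1) from CN⁻ and 4×(+0) from CO sum to -2; with overall charge +0, Fe is +2.
Fe is in group 8, so Fe²⁺ is d⁶ (8 − 2 = 6).
The d⁶ electrons fill as t2g^6 e_g^0.
Orbital CFSE = 6(-0.4) + 0(0.6) = -2.4Δ₀ = -2.4 × 35760 = -85824 cm⁻¹.
Relative to high-spin t2g^4 e_g^2 (1 paired), the low-spin configuration has 2 additional pairs, contributing +2 × 16470 = +32940 cm⁻¹.
Overall CFSE = -85824 + 32940 = -52884 cm⁻¹.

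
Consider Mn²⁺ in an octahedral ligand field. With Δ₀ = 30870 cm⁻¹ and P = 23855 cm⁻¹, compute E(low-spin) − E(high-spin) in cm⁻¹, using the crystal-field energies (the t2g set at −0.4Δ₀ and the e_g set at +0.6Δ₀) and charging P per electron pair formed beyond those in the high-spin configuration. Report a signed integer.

-14030

Mn²⁺: group 7, so d-count = 7 − 2 = 5.
High-spin d⁵ fills as t2g^3 e_g^2 with CFSE 3(−0.4) + 2(+0.6) = 0.0Δ₀ = 0 cm⁻¹.
Low-spin t2g^5 e_g^0 gives -2.0Δ₀ = -61740 cm⁻¹, but forming 2 extra pairs costs 2P = 47710 cm⁻¹, so E(LS) = -61740 + 47710 = -14030 cm⁻¹.
The difference is -14030 − (0) = -14030 cm⁻¹, so low-spin lies lower.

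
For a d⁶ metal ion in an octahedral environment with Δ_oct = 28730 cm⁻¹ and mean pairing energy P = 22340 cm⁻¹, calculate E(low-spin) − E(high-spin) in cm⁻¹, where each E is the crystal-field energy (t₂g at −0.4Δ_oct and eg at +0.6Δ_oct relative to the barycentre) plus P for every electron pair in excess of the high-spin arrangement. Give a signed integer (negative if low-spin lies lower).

-12780

High-spin: t₂g⁴ eg², CFSE = -0.4Δ_oct = -11492 cm⁻¹.
Low-spin: t₂g⁶ eg⁰, orbital CFSE = -2.4Δ_oct = -68952 cm⁻¹; plus 2 excess pairs × P = +44680 cm⁻¹; total -24272 cm⁻¹.
The difference is -24272 − (-11492) = -12780 cm⁻¹, so low-spin lies lower.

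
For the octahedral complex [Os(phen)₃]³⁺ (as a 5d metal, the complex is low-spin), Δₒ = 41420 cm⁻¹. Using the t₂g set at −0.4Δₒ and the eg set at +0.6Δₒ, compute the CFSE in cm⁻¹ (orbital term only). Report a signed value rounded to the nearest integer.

-82840

phen is neutral, so the +3 overall charge sits on Os: oxidation state +3.
Os³⁺: group 8, so d-count = 8 − 3 = 5.
The d⁵ electrons fill as t₂g⁵ eg⁰.
CFSE(orbital) = 5×(-0.4Δₒ) + 0×(0.6Δₒ) = -2.0Δₒ; with Δₒ = 41420 cm⁻¹ that is -82840 cm⁻¹.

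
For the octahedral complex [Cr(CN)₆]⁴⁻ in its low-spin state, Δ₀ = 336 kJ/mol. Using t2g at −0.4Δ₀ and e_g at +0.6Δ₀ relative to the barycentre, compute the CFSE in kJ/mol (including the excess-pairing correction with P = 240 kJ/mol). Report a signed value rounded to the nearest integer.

-298

Each CN⁻ contributes -1; 6 × (-1) = -6. With overall charge -4, Cr is in the +2 oxidation state.
Cr²⁺: group 6, so d-count = 6 − 2 = 4.
Electron filling gives t2g^4 e_g^0.
CFSE(orbital) = 4×(-0.4Δ₀) + 0×(0.6Δ₀) = -1.6Δ₀; with Δ₀ = 336 kJ/mol that is -538 kJ/mol.
Pairing penalty: 1 pair vs 0 in the high-spin reference → 1 extra × P = 240 kJ/mol.
Overall CFSE = -538 + 240 = -298 kJ/mol.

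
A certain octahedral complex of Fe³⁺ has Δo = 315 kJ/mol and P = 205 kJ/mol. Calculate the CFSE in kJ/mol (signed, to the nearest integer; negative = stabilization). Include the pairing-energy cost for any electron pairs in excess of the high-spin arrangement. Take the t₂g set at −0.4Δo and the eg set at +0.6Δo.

-220

Fe sits in group 8; removing 3 electrons leaves Fe³⁺ with 8 − 3 = 5 d electrons.
Δo > P, so pairing is preferred: the ground state is low-spin.
Filling d⁵ accordingly: t₂g⁵ eg⁰.
Orbital CFSE = -2.0Δo = -2.0 × 315 = -630 kJ/mol.
Excess pairs vs high-spin: 2 − 0 = 2; pairing cost = +410 kJ/mol.
Net CFSE = -630 + 410 = -220 kJ/mol.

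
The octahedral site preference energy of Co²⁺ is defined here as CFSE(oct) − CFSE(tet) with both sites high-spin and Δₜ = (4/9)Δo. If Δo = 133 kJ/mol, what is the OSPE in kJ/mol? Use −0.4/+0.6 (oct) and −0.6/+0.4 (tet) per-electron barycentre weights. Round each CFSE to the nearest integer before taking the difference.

Group 9 minus oxidation state +2 gives a d⁷ configuration for Co²⁺.
In an octahedral site d⁷ (HS) is t₂g⁵ eg², giving CFSE(oct) = -0.8Δo = -106 kJ/mol.
Tetrahedral e⁴ t₂³ gives -1.2Δₜ = -1.2 × (4/9) × 133 = -71 kJ/mol.
OSPE = CFSE(oct) − CFSE(tet) = -106 − (-71) = -35 kJ/mol.

-35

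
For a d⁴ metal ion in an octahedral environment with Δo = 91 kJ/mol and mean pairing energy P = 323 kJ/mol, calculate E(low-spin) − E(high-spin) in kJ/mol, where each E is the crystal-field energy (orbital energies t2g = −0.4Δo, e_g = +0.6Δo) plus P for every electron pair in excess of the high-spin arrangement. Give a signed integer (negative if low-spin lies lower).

High-spin: t2g^3 e_g^1, CFSE = -0.6Δo = -55 kJ/mol.
Low-spin t2g^4 e_g^0 gives -1.6Δo = -146 kJ/mol, but forming 1 extra pair costs 1P = 323 kJ/mol, so E(LS) = -146 + 323 = 177 kJ/mol.
The difference is 177 − (-55) = 232 kJ/mol, so high-spin lies lower.

232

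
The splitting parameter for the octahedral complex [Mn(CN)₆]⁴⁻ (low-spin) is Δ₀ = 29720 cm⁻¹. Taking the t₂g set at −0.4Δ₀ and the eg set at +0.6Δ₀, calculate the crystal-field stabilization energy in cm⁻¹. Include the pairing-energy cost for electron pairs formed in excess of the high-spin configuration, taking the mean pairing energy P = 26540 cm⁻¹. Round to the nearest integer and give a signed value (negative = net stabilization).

Each CN⁻ contributes -1; 6 × (-1) = -6. With overall charge -4, Mn is in the +2 oxidation state.
Group 7 minus oxidation state +2 gives a d⁵ configuration for Mn²⁺.
The d⁵ electrons fill as t₂g⁵ eg⁰.
The orbital stabilization is -2.0Δ₀ = -2.0 × 29720 = -59440 cm⁻¹.
Pairing penalty: 2 pairs vs 0 in the high-spin reference → 2 extra × P = 53080 cm⁻¹.
Net CFSE = -59440 + 53080 = -6360 cm⁻¹.

-6360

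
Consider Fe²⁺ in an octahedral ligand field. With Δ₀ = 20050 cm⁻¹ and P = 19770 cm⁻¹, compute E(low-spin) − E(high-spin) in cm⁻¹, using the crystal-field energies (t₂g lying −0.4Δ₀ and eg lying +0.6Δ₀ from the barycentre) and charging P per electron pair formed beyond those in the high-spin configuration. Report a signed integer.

Group 8 minus oxidation state +2 gives a d⁶ configuration for Fe²⁺.
High-spin: t₂g⁴ eg², CFSE = -0.4Δ₀ = -8020 cm⁻¹.
For low-spin the configuration is t₂g⁶ eg⁰: orbital energy -2.4 × 20050 = -48120 cm⁻¹, and 2 additional pairs relative to high-spin add 39540 cm⁻¹, giving -8580 cm⁻¹.
Thus E(LS) − E(HS) = -560 cm⁻¹.

-560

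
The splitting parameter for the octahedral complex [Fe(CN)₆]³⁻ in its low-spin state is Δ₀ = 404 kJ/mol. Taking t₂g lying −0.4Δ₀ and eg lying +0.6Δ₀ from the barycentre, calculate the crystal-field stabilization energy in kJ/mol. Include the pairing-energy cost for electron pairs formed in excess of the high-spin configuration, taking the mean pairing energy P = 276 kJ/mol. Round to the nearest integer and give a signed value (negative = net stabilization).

Each CN⁻ contributes -1; 6 × (-1) = -6. With overall charge -3, Fe is in the +3 oxidation state.
Fe is in group 8, so Fe³⁺ is d⁵ (8 − 3 = 5).
Configuration: t₂g⁵ eg⁰.
Orbital CFSE = 5(-0.4) + 0(0.6) = -2.0Δ₀ = -2.0 × 404 = -808 kJ/mol.
Pairing penalty: 2 pairs vs 0 in the high-spin reference → 2 extra × P = 552 kJ/mol.
Overall CFSE = -808 + 552 = -256 kJ/mol.

-256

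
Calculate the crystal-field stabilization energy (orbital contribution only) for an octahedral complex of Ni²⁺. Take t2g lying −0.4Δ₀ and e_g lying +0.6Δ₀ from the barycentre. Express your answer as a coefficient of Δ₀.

-1.2 Δ₀

Ni²⁺: group 10, so d-count = 10 − 2 = 8.
For octahedral d⁸ the high- and low-spin configurations coincide.
Configuration: t2g^6 e_g^2.
CFSE = 6(-0.4Δ₀) + 2(0.6Δ₀) = -2.4Δ₀ + 1.2Δ₀ = -1.2Δ₀.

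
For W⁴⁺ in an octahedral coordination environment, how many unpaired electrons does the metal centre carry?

2

W is in group 6, so W⁴⁺ is d² (6 − 4 = 2).
Configuration: t2g^2 e_g^0, giving 2 unpaired electrons.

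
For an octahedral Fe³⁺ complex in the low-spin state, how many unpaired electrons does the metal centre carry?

Fe sits in group 8; removing 3 electrons leaves Fe³⁺ with 8 − 3 = 5 d electrons.
Configuration: t₂g⁵ eg⁰, giving 1 unpaired electron.

1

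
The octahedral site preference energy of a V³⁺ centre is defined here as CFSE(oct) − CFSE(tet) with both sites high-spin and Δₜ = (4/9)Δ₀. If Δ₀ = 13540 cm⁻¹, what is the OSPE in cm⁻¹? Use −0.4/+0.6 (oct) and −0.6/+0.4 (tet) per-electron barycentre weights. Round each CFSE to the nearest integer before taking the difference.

-3611

V³⁺: group 5, so d-count = 5 − 3 = 2.
In an octahedral site d² (HS) is t2g^2 e_g^0, giving CFSE(oct) = -0.8Δ₀ = -10832 cm⁻¹.
Tetrahedral: e^2 t2^0, CFSE = 2(−0.6) + 0(+0.4) = -1.2Δₜ = -1.2 × (4/9) × 13540 = -7221 cm⁻¹.
OSPE = CFSE(oct) − CFSE(tet) = -10832 − (-7221) = -3611 cm⁻¹.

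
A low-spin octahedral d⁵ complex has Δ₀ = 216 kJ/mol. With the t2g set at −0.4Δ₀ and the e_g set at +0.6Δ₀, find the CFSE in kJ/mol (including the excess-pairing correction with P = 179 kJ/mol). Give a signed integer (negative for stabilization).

-74

Configuration: t2g^5 e_g^0.
CFSE(orbital) = 5×(-0.4Δ₀) + 0×(0.6Δ₀) = -2.0Δ₀; with Δ₀ = 216 kJ/mol that is -432 kJ/mol.
Pairing penalty: 2 pairs vs 0 in the high-spin reference → 2 extra × P = 358 kJ/mol.
Combining: -432 + 358 = -74 kJ/mol.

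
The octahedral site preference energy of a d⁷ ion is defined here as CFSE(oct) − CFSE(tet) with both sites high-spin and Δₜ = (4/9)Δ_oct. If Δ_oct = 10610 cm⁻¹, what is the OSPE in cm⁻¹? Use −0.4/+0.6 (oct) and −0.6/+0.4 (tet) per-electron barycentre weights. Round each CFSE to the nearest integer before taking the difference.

-2829

Octahedral (high-spin): t₂g⁵ eg², CFSE = 5(−0.4) + 2(+0.6) = -0.8Δ_oct = -0.8 × 10610 = -8488 cm⁻¹.
In a tetrahedral site the filling is e⁴ t₂³: CFSE(tet) = -1.2Δₜ = -1.2 × (4/9)(10610) = -5659 cm⁻¹.
OSPE = -8488 − (-5659) = -2829 cm⁻¹.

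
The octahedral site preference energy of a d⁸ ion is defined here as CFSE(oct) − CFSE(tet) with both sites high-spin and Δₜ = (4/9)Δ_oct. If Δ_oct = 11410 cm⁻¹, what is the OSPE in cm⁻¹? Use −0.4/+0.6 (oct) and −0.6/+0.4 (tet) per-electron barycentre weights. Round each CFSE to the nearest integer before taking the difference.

Octahedral (high-spin): t2g^6 e_g^2, CFSE = 6(−0.4) + 2(+0.6) = -1.2Δ_oct = -1.2 × 11410 = -13692 cm⁻¹.
Tetrahedral e^4 t2^4 gives -0.8Δₜ = -0.8 × (4/9) × 11410 = -4057 cm⁻¹.
OSPE = CFSE(oct) − CFSE(tet) = -13692 − (-4057) = -9635 cm⁻¹.

-9635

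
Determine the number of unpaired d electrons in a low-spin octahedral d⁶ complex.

Configuration: t₂g⁶ eg⁰, giving 0 unpaired electrons.

0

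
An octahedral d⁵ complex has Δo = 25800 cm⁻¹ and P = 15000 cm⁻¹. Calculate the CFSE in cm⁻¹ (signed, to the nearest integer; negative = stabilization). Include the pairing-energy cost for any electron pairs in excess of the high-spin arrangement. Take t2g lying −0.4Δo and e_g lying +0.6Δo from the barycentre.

-21600

Δo > P, so pairing is preferred: the ground state is low-spin.
Filling d⁵ accordingly: t2g^5 e_g^0.
Orbital CFSE = -2.0Δo = -2.0 × 25800 = -51600 cm⁻¹.
Excess pairs vs high-spin: 2 − 0 = 2; pairing cost = +30000 cm⁻¹.
Net CFSE = -51600 + 30000 = -21600 cm⁻¹.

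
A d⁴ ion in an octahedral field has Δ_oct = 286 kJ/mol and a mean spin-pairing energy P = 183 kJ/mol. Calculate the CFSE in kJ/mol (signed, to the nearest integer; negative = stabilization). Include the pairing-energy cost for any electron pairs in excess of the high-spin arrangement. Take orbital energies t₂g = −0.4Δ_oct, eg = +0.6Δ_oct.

With Δ_oct > P the complex is low-spin.
Filling d⁴ accordingly: t₂g⁴ eg⁰.
Orbital CFSE = -1.6Δ_oct = -1.6 × 286 = -458 kJ/mol.
Excess pairs vs high-spin: 1 − 0 = 1; pairing cost = +183 kJ/mol.
Net CFSE = -458 + 183 = -275 kJ/mol.

-275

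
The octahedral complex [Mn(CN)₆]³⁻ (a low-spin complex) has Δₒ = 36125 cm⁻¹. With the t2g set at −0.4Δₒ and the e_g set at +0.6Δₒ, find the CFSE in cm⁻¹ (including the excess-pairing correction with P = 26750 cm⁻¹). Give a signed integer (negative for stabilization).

-31050

Each CN⁻ contributes -1; 6 × (-1) = -6. With overall charge -3, Mn is in the +3 oxidation state.
Mn is in group 7, so Mn³⁺ is d⁴ (7 − 3 = 4).
Configuration: t2g^4 e_g^0.
Orbital CFSE = 4(-0.4) + 0(0.6) = -1.6Δₒ = -1.6 × 36125 = -57800 cm⁻¹.
Pairing penalty: 1 pair vs 0 in the high-spin reference → 1 extra × P = 26750 cm⁻¹.
Net CFSE = -57800 + 26750 = -31050 cm⁻¹.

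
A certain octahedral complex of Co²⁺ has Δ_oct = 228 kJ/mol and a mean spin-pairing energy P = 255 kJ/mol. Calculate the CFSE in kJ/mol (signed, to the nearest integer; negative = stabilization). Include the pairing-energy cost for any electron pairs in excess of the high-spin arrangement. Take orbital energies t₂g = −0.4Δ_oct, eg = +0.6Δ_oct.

Co²⁺: group 9, so d-count = 9 − 2 = 7.
Δ_oct < P, so pairing is avoided: the ground state is high-spin.
That gives t₂g⁵ eg².
Orbital CFSE = -0.8Δ_oct = -0.8 × 228 = -182 kJ/mol.
High-spin has no excess pairs, so no pairing correction applies.

-182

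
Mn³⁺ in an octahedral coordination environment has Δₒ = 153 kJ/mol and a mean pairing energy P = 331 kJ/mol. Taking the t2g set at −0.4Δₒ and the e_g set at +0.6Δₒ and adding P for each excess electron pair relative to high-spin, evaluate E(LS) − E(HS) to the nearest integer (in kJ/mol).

Group 7 minus oxidation state +3 gives a d⁴ configuration for Mn³⁺.
In the high-spin limit (t2g^3 e_g^1) the orbital term is -0.6Δₒ = -92 kJ/mol, with no excess pairing.
For low-spin the configuration is t2g^4 e_g^0: orbital energy -1.6 × 153 = -245 kJ/mol, and 1 additional pair relative to high-spin adds 331 kJ/mol, giving 86 kJ/mol.
E(LS) − E(HS) = 86 − (-92) = 178 kJ/mol.

178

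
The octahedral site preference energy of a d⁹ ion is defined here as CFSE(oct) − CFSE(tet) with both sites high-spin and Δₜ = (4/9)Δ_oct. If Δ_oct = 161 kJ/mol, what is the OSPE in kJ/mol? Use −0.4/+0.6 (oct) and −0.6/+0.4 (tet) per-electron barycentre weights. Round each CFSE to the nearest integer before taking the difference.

Octahedral high-spin t2g^6 e_g^3: CFSE = -0.6 × 161 = -97 kJ/mol.
In a tetrahedral site the filling is e^4 t2^5: CFSE(tet) = -0.4Δₜ = -0.4 × (4/9)(161) = -29 kJ/mol.
OSPE = CFSE(oct) − CFSE(tet) = -97 − (-29) = -68 kJ/mol.

-68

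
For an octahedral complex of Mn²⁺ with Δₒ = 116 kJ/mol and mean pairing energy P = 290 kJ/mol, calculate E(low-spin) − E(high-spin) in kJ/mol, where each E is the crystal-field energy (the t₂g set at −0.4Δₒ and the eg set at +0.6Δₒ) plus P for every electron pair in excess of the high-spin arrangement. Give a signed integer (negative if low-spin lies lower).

Mn²⁺: group 7, so d-count = 7 − 2 = 5.
High-spin d⁵ fills as t₂g³ eg² with CFSE 3(−0.4) + 2(+0.6) = 0.0Δₒ = 0 kJ/mol.
Low-spin t₂g⁵ eg⁰ gives -2.0Δₒ = -232 kJ/mol, but forming 2 extra pairs costs 2P = 580 kJ/mol, so E(LS) = -232 + 580 = 348 kJ/mol.
E(LS) − E(HS) = 348 − (0) = 348 kJ/mol.

348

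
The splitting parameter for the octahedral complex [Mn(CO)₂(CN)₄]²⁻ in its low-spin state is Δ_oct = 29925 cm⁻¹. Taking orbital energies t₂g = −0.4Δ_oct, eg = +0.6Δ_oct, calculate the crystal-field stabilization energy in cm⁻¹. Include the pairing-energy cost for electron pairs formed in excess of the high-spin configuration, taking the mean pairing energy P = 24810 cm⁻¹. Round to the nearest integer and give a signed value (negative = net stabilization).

-10230

Ligand charges: 2×(+0) from CO and 4×(-1) from CN⁻ sum to -4; with overall charge -2, Mn is +2.
Group 7 minus oxidation state +2 gives a d⁵ configuration for Mn²⁺.
Configuration: t₂g⁵ eg⁰.
Orbital CFSE = 5(-0.4) + 0(0.6) = -2.0Δ_oct = -2.0 × 29925 = -59850 cm⁻¹.
High-spin d⁵ would be t₂g³ eg² with 0 pairs; low-spin has 2, so 2 excess pairs cost +2P = +49620 cm⁻¹.
Combining: -59850 + 49620 = -10230 cm⁻¹.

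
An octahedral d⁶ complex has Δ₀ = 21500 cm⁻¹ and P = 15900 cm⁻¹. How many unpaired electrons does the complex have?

0

Δ₀ > P, so pairing is preferred: the ground state is low-spin.
Configuration: t₂g⁶ eg⁰.
Unpaired electrons: 0.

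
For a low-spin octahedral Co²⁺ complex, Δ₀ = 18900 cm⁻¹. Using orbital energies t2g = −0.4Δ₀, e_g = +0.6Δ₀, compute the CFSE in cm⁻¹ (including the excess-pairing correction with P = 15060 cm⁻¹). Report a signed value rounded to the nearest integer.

Co sits in group 9; removing 2 electrons leaves Co²⁺ with 9 − 2 = 7 d electrons.
The d⁷ electrons fill as t2g^6 e_g^1.
The orbital stabilization is -1.8Δ₀ = -1.8 × 18900 = -34020 cm⁻¹.
Relative to high-spin t2g^5 e_g^2 (2 paired), the low-spin configuration has 1 additional pair, contributing +1 × 15060 = +15060 cm⁻¹.
Overall CFSE = -34020 + 15060 = -18960 cm⁻¹.

-18960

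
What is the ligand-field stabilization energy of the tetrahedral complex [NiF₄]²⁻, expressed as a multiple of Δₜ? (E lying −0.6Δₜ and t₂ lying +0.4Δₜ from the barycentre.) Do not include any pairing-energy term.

Each F⁻ contributes -1; 4 × (-1) = -4. With overall charge -2, Ni is in the +2 oxidation state.
Ni sits in group 10; removing 2 electrons leaves Ni²⁺ with 10 − 2 = 8 d electrons.
With tetrahedral geometry the complex is necessarily high-spin.
Configuration: e⁴ t₂⁴.
CFSE = 4(-0.6Δₜ) + 4(0.4Δₜ) = -2.4Δₜ + 1.6Δₜ = -0.8Δₜ.

-0.8 Δₜ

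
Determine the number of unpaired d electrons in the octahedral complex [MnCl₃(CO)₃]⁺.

3

Ligand charges: 3×(-1) from Cl⁻ and 3×(+0) from CO sum to -3; with overall charge +1, Mn is +4.
Mn sits in group 7; removing 4 electrons leaves Mn⁴⁺ with 7 − 4 = 3 d electrons.
Configuration: t2g^3 e_g^0, giving 3 unpaired electrons.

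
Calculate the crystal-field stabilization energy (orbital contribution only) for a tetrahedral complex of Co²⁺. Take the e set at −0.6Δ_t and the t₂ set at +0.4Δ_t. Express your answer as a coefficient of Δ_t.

-1.2 Δ_t

Group 9 minus oxidation state +2 gives a d⁷ configuration for Co²⁺.
Tetrahedral splitting is small, so the complex is high-spin.
Configuration: e⁴ t₂³.
CFSE = 4(-0.6Δ_t) + 3(0.4Δ_t) = -2.4Δ_t + 1.2Δ_t = -1.2Δ_t.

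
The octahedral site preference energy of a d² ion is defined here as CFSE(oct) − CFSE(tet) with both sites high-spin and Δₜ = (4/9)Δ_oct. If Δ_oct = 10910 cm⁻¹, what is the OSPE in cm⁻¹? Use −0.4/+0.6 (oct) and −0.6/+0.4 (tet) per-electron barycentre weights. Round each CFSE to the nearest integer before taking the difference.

-2909

Octahedral (high-spin): t2g^2 e_g^0, CFSE = 2(−0.4) + 0(+0.6) = -0.8Δ_oct = -0.8 × 10910 = -8728 cm⁻¹.
Tetrahedral: e^2 t2^0, CFSE = 2(−0.6) + 0(+0.4) = -1.2Δₜ = -1.2 × (4/9) × 10910 = -5819 cm⁻¹.
OSPE = CFSE(oct) − CFSE(tet) = -8728 − (-5819) = -2909 cm⁻¹.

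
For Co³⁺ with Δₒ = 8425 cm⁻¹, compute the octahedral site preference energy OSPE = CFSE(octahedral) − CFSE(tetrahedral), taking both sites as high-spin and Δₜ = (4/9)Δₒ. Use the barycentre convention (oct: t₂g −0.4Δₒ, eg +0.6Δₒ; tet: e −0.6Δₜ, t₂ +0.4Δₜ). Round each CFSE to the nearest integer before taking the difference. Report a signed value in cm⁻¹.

Co³⁺: group 9, so d-count = 9 − 3 = 6.
Octahedral high-spin t₂g⁴ eg²: CFSE = -0.4 × 8425 = -3370 cm⁻¹.
Tetrahedral: e³ t₂³, CFSE = 3(−0.6) + 3(+0.4) = -0.6Δₜ = -0.6 × (4/9) × 8425 = -2247 cm⁻¹.
OSPE = -3370 − (-2247) = -1123 cm⁻¹.

-1123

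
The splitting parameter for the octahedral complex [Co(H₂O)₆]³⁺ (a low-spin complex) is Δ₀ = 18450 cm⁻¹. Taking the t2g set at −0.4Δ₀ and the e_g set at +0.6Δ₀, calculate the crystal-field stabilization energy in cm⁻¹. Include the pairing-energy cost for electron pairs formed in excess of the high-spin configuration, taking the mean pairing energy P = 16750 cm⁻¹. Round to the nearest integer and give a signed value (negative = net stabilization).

H₂O is neutral, so the +3 overall charge sits on Co: oxidation state +3.
Co sits in group 9; removing 3 electrons leaves Co³⁺ with 9 − 3 = 6 d electrons.
Electron filling gives t2g^6 e_g^0.
The orbital stabilization is -2.4Δ₀ = -2.4 × 18450 = -44280 cm⁻¹.
Pairing penalty: 3 pairs vs 1 in the high-spin reference → 2 extra × P = 33500 cm⁻¹.
Net CFSE = -44280 + 33500 = -10780 cm⁻¹.

-10780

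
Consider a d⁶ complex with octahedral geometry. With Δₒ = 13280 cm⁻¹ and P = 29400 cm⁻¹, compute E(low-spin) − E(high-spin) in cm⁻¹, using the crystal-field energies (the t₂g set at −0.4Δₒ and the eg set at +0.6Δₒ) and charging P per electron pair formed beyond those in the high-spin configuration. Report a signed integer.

32240

High-spin: t₂g⁴ eg², CFSE = -0.4Δₒ = -5312 cm⁻¹.
For low-spin the configuration is t₂g⁶ eg⁰: orbital energy -2.4 × 13280 = -31872 cm⁻¹, and 2 additional pairs relative to high-spin add 58800 cm⁻¹, giving 26928 cm⁻¹.
The difference is 26928 − (-5312) = 32240 cm⁻¹, so high-spin lies lower.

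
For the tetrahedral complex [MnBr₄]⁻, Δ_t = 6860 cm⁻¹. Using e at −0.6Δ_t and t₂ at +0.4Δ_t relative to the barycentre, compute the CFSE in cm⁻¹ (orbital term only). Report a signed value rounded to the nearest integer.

Each Br⁻ contributes -1; 4 × (-1) = -4. With overall charge -1, Mn is in the +3 oxidation state.
Mn is in group 7, so Mn³⁺ is d⁴ (7 − 3 = 4).
Tetrahedral fields are weak (Δₜ ≈ 4/9 Δₒ), so electrons fill high-spin.
Configuration: e² t₂².
CFSE(orbital) = 2×(-0.6Δ_t) + 2×(0.4Δ_t) = -0.4Δ_t; with Δ_t = 6860 cm⁻¹ that is -2744 cm⁻¹.

-2744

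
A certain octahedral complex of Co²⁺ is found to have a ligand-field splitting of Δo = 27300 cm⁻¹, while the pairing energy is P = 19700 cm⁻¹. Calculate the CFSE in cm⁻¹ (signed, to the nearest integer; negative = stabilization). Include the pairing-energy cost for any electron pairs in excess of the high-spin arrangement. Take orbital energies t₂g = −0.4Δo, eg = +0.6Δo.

-29440

Co²⁺: group 9, so d-count = 9 − 2 = 7.
With Δo > P the complex is low-spin.
Configuration: t₂g⁶ eg¹.
Orbital CFSE = -1.8Δo = -1.8 × 27300 = -49140 cm⁻¹.
Excess pairs vs high-spin: 3 − 2 = 1; pairing cost = +19700 cm⁻¹.
Net CFSE = -49140 + 19700 = -29440 cm⁻¹.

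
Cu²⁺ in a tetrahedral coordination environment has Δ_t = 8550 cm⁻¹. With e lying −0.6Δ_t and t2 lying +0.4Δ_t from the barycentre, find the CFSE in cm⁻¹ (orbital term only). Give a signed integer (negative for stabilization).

-3420

Cu is in group 11, so Cu²⁺ is d⁹ (11 − 2 = 9).
With tetrahedral geometry the complex is necessarily high-spin.
Electron filling gives e^4 t2^5.
Orbital CFSE = 4(-0.6) + 5(0.4) = -0.4Δ_t = -0.4 × 8550 = -3420 cm⁻¹.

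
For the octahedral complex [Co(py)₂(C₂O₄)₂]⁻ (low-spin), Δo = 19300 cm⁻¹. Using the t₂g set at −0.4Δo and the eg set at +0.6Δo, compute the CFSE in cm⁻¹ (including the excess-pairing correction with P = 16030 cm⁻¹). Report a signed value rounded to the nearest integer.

Ligand charges: 2×(+0) from py and 2×(-2) from C₂O₄²⁻ sum to -4; with overall charge -1, Co is +3.
Group 9 minus oxidation state +3 gives a d⁶ configuration for Co³⁺.
Electron filling gives t₂g⁶ eg⁰.
Orbital CFSE = 6(-0.4) + 0(0.6) = -2.4Δo = -2.4 × 19300 = -46320 cm⁻¹.
High-spin d⁶ would be t₂g⁴ eg² with 1 pair; low-spin has 3, so 2 excess pairs cost +2P = +32060 cm⁻¹.
Overall CFSE = -46320 + 32060 = -14260 cm⁻¹.

-14260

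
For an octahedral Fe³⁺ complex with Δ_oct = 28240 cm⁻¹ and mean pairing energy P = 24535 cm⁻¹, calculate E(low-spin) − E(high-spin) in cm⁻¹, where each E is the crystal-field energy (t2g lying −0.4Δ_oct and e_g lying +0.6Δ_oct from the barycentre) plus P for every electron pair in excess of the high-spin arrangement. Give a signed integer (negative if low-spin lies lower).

Fe is in group 8, so Fe³⁺ is d⁵ (8 − 3 = 5).
High-spin d⁵ fills as t2g^3 e_g^2 with CFSE 3(−0.4) + 2(+0.6) = 0.0Δ_oct = 0 cm⁻¹.
Low-spin: t2g^5 e_g^0, orbital CFSE = -2.0Δ_oct = -56480 cm⁻¹; plus 2 excess pairs × P = +49070 cm⁻¹; total -7410 cm⁻¹.
The difference is -7410 − (0) = -7410 cm⁻¹, so low-spin lies lower.

-7410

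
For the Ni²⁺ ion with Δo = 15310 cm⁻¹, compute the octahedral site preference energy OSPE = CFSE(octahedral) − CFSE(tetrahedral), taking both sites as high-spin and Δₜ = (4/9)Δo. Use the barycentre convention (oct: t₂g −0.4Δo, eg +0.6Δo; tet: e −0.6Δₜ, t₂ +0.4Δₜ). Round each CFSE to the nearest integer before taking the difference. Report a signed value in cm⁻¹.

-12928

Group 10 minus oxidation state +2 gives a d⁸ configuration for Ni²⁺.
Octahedral (high-spin): t₂g⁶ eg², CFSE = 6(−0.4) + 2(+0.6) = -1.2Δo = -1.2 × 15310 = -18372 cm⁻¹.
In a tetrahedral site the filling is e⁴ t₂⁴: CFSE(tet) = -0.8Δₜ = -0.8 × (4/9)(15310) = -5444 cm⁻¹.
OSPE = CFSE(oct) − CFSE(tet) = -18372 − (-5444) = -12928 cm⁻¹.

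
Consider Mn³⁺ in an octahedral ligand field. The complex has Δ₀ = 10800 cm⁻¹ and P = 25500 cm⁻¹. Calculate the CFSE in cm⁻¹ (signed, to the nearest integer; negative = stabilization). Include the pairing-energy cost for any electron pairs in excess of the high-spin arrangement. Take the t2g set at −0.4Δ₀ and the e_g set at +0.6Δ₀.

-6480

Group 7 minus oxidation state +3 gives a d⁴ configuration for Mn³⁺.
With Δ₀ < P the complex is high-spin.
Filling d⁴ accordingly: t2g^3 e_g^1.
Orbital CFSE = -0.6Δ₀ = -0.6 × 10800 = -6480 cm⁻¹.
High-spin has no excess pairs, so no pairing correction applies.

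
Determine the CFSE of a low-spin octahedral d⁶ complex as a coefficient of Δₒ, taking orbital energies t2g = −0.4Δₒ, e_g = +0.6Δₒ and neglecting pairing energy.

Configuration: t2g^6 e_g^0.
CFSE = 6(-0.4Δₒ) + 0(0.6Δₒ) = -2.4Δₒ + 0.0Δₒ = -2.4Δₒ.

-2.4 Δₒ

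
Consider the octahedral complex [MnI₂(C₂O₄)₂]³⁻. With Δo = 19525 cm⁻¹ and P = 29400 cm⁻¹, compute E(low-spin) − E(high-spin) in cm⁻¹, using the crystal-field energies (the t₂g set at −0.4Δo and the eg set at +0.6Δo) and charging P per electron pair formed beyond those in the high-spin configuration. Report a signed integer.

9875

Ligand charges: 2×(-1) from I⁻ and 2×(-2) from C₂O₄²⁻ sum to -6; with overall charge -3, Mn is +3.
Mn³⁺: group 7, so d-count = 7 − 3 = 4.
In the high-spin limit (t₂g³ eg¹) the orbital term is -0.6Δo = -11715 cm⁻¹, with no excess pairing.
Low-spin t₂g⁴ eg⁰ gives -1.6Δo = -31240 cm⁻¹, but forming 1 extra pair costs 1P = 29400 cm⁻¹, so E(LS) = -31240 + 29400 = -1840 cm⁻¹.
The difference is -1840 − (-11715) = 9875 cm⁻¹, so high-spin lies lower.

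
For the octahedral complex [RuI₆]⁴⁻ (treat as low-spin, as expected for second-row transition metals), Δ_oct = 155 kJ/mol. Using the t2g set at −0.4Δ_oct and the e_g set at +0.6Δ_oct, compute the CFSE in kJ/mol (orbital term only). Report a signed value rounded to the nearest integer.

-372

Each I⁻ contributes -1; 6 × (-1) = -6. With overall charge -4, Ru is in the +2 oxidation state.
Group 8 minus oxidation state +2 gives a d⁶ configuration for Ru²⁺.
The d⁶ electrons fill as t2g^6 e_g^0.
The orbital stabilization is -2.4Δ_oct = -2.4 × 155 = -372 kJ/mol.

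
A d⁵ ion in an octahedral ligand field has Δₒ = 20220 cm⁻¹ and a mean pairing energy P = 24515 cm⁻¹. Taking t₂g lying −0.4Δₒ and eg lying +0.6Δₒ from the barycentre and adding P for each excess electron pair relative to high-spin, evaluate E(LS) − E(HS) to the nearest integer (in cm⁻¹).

8590

High-spin d⁵ fills as t₂g³ eg² with CFSE 3(−0.4) + 2(+0.6) = 0.0Δₒ = 0 cm⁻¹.
Low-spin: t₂g⁵ eg⁰, orbital CFSE = -2.0Δₒ = -40440 cm⁻¹; plus 2 excess pairs × P = +49030 cm⁻¹; total 8590 cm⁻¹.
The difference is 8590 − (0) = 8590 cm⁻¹, so high-spin lies lower.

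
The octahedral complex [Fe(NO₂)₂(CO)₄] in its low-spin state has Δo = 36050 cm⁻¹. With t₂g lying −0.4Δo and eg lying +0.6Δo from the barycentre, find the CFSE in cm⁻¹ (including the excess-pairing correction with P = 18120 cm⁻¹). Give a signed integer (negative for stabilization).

-50280

Ligand charges: 2×(-1) from NO₂⁻ and 4×(+0) from CO sum to -2; with overall charge +0, Fe is +2.
Group 8 minus oxidation state +2 gives a d⁶ configuration for Fe²⁺.
The d⁶ electrons fill as t₂g⁶ eg⁰.
The orbital stabilization is -2.4Δo = -2.4 × 36050 = -86520 cm⁻¹.
Relative to high-spin t₂g⁴ eg² (1 paired), the low-spin configuration has 2 additional pairs, contributing +2 × 18120 = +36240 cm⁻¹.
Combining: -86520 + 36240 = -50280 cm⁻¹.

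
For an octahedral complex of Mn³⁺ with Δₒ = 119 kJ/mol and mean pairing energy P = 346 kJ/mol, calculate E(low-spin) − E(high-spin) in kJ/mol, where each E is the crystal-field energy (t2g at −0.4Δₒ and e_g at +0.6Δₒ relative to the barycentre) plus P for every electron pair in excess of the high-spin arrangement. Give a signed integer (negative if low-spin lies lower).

Mn is in group 7, so Mn³⁺ is d⁴ (7 − 3 = 4).
In the high-spin limit (t2g^3 e_g^1) the orbital term is -0.6Δₒ = -71 kJ/mol, with no excess pairing.
For low-spin the configuration is t2g^4 e_g^0: orbital energy -1.6 × 119 = -190 kJ/mol, and 1 additional pair relative to high-spin adds 346 kJ/mol, giving 156 kJ/mol.
The difference is 156 − (-71) = 227 kJ/mol, so high-spin lies lower.

227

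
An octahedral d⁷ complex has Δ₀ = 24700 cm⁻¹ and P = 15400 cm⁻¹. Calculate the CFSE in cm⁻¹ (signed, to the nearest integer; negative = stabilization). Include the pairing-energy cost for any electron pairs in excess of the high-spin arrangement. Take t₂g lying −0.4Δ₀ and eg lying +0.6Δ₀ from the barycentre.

With Δ₀ > P the complex is low-spin.
Filling d⁷ accordingly: t₂g⁶ eg¹.
Orbital CFSE = -1.8Δ₀ = -1.8 × 24700 = -44460 cm⁻¹.
Excess pairs vs high-spin: 3 − 2 = 1; pairing cost = +15400 cm⁻¹.
Net CFSE = -44460 + 15400 = -29060 cm⁻¹.

-29060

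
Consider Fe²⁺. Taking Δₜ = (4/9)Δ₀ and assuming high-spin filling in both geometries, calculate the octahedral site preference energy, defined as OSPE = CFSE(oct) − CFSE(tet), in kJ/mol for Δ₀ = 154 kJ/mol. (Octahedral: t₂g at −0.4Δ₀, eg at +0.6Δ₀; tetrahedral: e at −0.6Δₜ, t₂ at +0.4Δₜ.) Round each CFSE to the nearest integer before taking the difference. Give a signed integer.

Fe sits in group 8; removing 2 electrons leaves Fe²⁺ with 8 − 2 = 6 d electrons.
Octahedral high-spin t2g^4 e_g^2: CFSE = -0.4 × 154 = -62 kJ/mol.
In a tetrahedral site the filling is e^3 t2^3: CFSE(tet) = -0.6Δₜ = -0.6 × (4/9)(154) = -41 kJ/mol.
OSPE = CFSE(oct) − CFSE(tet) = -62 − (-41) = -21 kJ/mol.

-21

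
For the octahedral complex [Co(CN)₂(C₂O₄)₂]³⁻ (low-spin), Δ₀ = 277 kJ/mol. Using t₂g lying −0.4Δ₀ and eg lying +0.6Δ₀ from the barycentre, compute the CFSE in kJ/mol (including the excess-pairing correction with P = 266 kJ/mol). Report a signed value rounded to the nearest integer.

-133

Ligand charges: 2×(-1) from CN⁻ and 2×(-2) from C₂O₄²⁻ sum to -6; with overall charge -3, Co is +3.
Co sits in group 9; removing 3 electrons leaves Co³⁺ with 9 − 3 = 6 d electrons.
Configuration: t₂g⁶ eg⁰.
Orbital CFSE = 6(-0.4) + 0(0.6) = -2.4Δ₀ = -2.4 × 277 = -665 kJ/mol.
Pairing penalty: 3 pairs vs 1 in the high-spin reference → 2 extra × P = 532 kJ/mol.
Combining: -665 + 532 = -133 kJ/mol.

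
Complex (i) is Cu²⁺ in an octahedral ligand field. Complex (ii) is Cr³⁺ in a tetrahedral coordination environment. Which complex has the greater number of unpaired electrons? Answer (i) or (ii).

(ii)

(i): Cu sits in group 11; removing 2 electrons leaves Cu²⁺ with 11 − 2 = 9 d electrons; t2g^6 e_g^3 → 1 unpaired.
(ii): Cr is in group 6, so Cr³⁺ is d³ (6 − 3 = 3); With tetrahedral geometry the complex is necessarily high-spin; e² t₂¹ → 3 unpaired.
So (ii) has more unpaired electrons.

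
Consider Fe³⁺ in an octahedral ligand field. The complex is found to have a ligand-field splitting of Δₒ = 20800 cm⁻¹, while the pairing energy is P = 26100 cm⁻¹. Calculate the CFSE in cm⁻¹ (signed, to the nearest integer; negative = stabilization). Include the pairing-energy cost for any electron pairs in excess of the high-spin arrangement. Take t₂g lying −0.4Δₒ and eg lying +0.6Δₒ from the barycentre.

Fe is in group 8, so Fe³⁺ is d⁵ (8 − 3 = 5).
With Δₒ < P the complex is high-spin.
Filling d⁵ accordingly: t₂g³ eg².
Orbital CFSE = 0.0Δₒ = 0.0 × 20800 = 0 cm⁻¹.
High-spin has no excess pairs, so no pairing correction applies.

0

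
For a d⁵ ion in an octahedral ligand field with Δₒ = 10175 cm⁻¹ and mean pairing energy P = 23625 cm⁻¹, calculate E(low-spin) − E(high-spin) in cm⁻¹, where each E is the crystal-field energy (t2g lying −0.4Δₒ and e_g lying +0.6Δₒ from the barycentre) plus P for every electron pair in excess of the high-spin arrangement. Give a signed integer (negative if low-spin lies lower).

In the high-spin limit (t2g^3 e_g^2) the orbital term is 0.0Δₒ = 0 cm⁻¹, with no excess pairing.
Low-spin t2g^5 e_g^0 gives -2.0Δₒ = -20350 cm⁻¹, but forming 2 extra pairs costs 2P = 47250 cm⁻¹, so E(LS) = -20350 + 47250 = 26900 cm⁻¹.
E(LS) − E(HS) = 26900 − (0) = 26900 cm⁻¹.

26900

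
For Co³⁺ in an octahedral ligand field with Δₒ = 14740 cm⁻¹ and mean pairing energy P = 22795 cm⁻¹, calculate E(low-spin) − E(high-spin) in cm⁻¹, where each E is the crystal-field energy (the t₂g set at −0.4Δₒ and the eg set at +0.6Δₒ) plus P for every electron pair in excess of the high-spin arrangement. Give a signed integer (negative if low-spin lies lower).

Co sits in group 9; removing 3 electrons leaves Co³⁺ with 9 − 3 = 6 d electrons.
High-spin: t₂g⁴ eg², CFSE = -0.4Δₒ = -5896 cm⁻¹.
For low-spin the configuration is t₂g⁶ eg⁰: orbital energy -2.4 × 14740 = -35376 cm⁻¹, and 2 additional pairs relative to high-spin add 45590 cm⁻¹, giving 10214 cm⁻¹.
The difference is 10214 − (-5896) = 16110 cm⁻¹, so high-spin lies lower.

16110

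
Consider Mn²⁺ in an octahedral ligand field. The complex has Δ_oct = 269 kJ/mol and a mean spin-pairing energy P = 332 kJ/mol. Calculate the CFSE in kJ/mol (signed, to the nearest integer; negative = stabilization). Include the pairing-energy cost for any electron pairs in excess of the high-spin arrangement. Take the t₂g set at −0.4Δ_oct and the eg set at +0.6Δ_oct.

0

Group 7 minus oxidation state +2 gives a d⁵ configuration for Mn²⁺.
Since Δ_oct = 269 kJ/mol < P = 332 kJ/mol, the complex adopts the high-spin configuration.
Filling d⁵ accordingly: t₂g³ eg².
Orbital CFSE = 0.0Δ_oct = 0.0 × 269 = 0 kJ/mol.
High-spin has no excess pairs, so no pairing correction applies.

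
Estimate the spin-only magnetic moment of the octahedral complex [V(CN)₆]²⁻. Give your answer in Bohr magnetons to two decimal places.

Each CN⁻ contributes -1; 6 × (-1) = -6. With overall charge -2, V is in the +4 oxidation state.
Group 5 minus oxidation state +4 gives a d¹ configuration for V⁴⁺.
Configuration: t₂g¹ eg⁰ → 1 unpaired electron.
μ(spin-only) = √[1(1+2)] = √3 ≈ 1.73 Bohr magnetons.

1.73 Bohr magnetons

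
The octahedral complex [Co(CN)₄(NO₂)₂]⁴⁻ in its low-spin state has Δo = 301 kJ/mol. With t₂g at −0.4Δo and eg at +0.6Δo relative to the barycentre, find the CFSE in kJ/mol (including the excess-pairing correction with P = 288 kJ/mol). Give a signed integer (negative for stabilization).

-254

Ligand charges: 4×(-1) from CN⁻ and 2×(-1) from NO₂⁻ sum to -6; with overall charge -4, Co is +2.
Group 9 minus oxidation state +2 gives a d⁷ configuration for Co²⁺.
The d⁷ electrons fill as t₂g⁶ eg¹.
CFSE(orbital) = 6×(-0.4Δo) + 1×(0.6Δo) = -1.8Δo; with Δo = 301 kJ/mol that is -542 kJ/mol.
Pairing penalty: 3 pairs vs 2 in the high-spin reference → 1 extra × P = 288 kJ/mol.
Combining: -542 + 288 = -254 kJ/mol.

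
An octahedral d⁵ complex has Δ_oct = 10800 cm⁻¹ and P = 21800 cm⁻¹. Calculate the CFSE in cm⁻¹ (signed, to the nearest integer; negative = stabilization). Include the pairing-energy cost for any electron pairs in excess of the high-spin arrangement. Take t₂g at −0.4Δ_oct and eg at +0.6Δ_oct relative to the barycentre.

0

Since Δ_oct = 10800 cm⁻¹ < P = 21800 cm⁻¹, the complex adopts the high-spin configuration.
Configuration: t₂g³ eg².
Orbital CFSE = 0.0Δ_oct = 0.0 × 10800 = 0 cm⁻¹.
High-spin has no excess pairs, so no pairing correction applies.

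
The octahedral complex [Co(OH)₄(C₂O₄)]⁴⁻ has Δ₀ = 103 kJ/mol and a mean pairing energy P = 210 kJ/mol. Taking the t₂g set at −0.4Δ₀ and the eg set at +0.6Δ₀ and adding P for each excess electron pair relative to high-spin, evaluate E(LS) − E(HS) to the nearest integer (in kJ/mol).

107

Ligand charges: 4×(-1) from OH⁻ and 1×(-2) from C₂O₄²⁻ sum to -6; with overall charge -4, Co is +2.
Co is in group 9, so Co²⁺ is d⁷ (9 − 2 = 7).
High-spin: t₂g⁵ eg², CFSE = -0.8Δ₀ = -82 kJ/mol.
Low-spin t₂g⁶ eg¹ gives -1.8Δ₀ = -185 kJ/mol, but forming 1 extra pair costs 1P = 210 kJ/mol, so E(LS) = -185 + 210 = 25 kJ/mol.
The difference is 25 − (-82) = 107 kJ/mol, so high-spin lies lower.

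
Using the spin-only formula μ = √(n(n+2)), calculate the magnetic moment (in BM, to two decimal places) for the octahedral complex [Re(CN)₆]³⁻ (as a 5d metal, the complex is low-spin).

Each CN⁻ contributes -1; 6 × (-1) = -6. With overall charge -3, Re is in the +3 oxidation state.
Re³⁺: group 7, so d-count = 7 − 3 = 4.
Configuration: t₂g⁴ eg⁰ → 2 unpaired electrons.
μ(spin-only) = √[2(2+2)] = √8 ≈ 2.83 BM.

2.83 BM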